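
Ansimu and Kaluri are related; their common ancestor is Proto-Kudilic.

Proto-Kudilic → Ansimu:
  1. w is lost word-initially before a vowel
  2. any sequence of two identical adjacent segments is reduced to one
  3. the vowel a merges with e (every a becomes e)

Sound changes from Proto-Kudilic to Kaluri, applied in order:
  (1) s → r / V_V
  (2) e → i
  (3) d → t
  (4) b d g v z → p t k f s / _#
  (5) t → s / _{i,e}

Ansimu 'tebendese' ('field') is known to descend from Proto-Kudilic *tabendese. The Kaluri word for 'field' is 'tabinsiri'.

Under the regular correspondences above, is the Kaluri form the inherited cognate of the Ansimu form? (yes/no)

Derive the expected Kaluri reflex of *tabendese:
Kaluri: start from *tabendese.
  rule 1 (rhotacism): tabendese → tabendere
  rule 2 (vowel merger): tabendere → tabindiri
  rule 3 (unconditioned shift): tabindiri → tabintiri
  rule 4: no change — tabintiri
  rule 5 (palatalisation): tabintiri → tabinsiri
  ⇒ Kaluri tabinsiri
Kaluri 'tabinsiri' matches the regular reflex exactly, so the pair is cognate.

yes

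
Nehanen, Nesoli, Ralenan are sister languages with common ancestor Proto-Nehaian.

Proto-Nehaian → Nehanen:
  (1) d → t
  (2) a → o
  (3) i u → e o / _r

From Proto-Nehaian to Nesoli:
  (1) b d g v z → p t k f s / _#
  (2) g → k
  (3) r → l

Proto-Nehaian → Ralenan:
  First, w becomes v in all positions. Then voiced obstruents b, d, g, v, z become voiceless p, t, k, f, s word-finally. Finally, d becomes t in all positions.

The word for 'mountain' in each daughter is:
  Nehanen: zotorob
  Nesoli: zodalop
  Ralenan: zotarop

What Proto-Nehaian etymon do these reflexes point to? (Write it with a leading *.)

Position 3: Nehanen has t, Nesoli has d, Ralenan has t. Nesoli preserves d here (none of its changes turn any other segment into d), so the proto-segment is *d.
Position 7: Nehanen has b, Nesoli has p, Ralenan has p. Nehanen preserves b here (none of its changes turn any other segment into b), so the proto-segment is *b.
Verify the candidate proto-form against each daughter:
Nehanen: *zodarob
  zodarob → zotarob   [unconditioned shift]
  zotarob → zotorob   [vowel merger]
  zotorob (rule 3 does not apply)
  giving Nehanen zotorob.
Nesoli: start from *zodarob.
  rule 1 (final devoicing): zodarob → zodarop
  rule 2: no change — zodarop
  rule 3 (unconditioned shift): zodarop → zodalop
  ⇒ Nesoli zodalop
Ralenan: *zodarob
  zodarob (rule 1 does not apply)
  zodarob → zodarop   [final devoicing]
  zodarop → zotarop   [unconditioned shift]
  giving Ralenan zotarop.
No other proto-form is consistent with every reflex, so the reconstruction is *zodarob.

*zodarob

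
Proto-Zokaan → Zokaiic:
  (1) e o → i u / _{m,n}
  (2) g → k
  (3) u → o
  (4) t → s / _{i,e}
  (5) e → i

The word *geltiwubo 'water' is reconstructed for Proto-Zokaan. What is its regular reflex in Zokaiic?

kilsiwobo

Zokaiic: start from *geltiwubo.
  rule 1: no change — geltiwubo
  rule 2 (unconditioned shift): geltiwubo → keltiwubo
  rule 3 (vowel merger): keltiwubo → keltiwobo
  rule 4 (palatalisation): keltiwobo → kelsiwobo
  rule 5 (vowel merger): kelsiwobo → kilsiwobo
  ⇒ Zokaiic kilsiwobo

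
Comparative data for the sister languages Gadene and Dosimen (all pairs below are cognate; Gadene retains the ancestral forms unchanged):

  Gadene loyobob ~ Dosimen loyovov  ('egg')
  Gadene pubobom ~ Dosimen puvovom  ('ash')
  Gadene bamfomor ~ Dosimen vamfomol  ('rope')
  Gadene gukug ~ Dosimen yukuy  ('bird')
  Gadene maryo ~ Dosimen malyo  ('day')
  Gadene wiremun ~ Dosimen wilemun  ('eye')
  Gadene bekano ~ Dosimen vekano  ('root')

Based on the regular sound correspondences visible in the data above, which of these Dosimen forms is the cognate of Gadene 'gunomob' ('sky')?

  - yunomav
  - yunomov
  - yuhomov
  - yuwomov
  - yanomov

gukug ~ yukuy — Gadene g corresponds to Dosimen y word-initially before a back vowel.
loyobob ~ loyovov — Gadene b corresponds to Dosimen v word-finally.
Applying these to Gadene 'gunomob':
  gunomob → yunomob   (g→y word-initially before a back vowel)
  yunomob → yunomov   (b→v word-finally)
So the Dosimen cognate is 'yunomov'.

yunomov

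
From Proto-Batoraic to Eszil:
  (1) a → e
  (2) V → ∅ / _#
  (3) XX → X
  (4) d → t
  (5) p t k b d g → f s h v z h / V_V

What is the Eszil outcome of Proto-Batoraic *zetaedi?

Eszil: start from *zetaedi.
  rule 1 (vowel merger): zetaedi → zeteedi
  rule 2 (apocope): zeteedi → zeteed
  rule 3 (degemination): zeteed → zeted
  rule 4 (unconditioned shift): zeted → zetet
  rule 5 (intervocalic lenition): zetet → zeset
  ⇒ Eszil zeset

zeset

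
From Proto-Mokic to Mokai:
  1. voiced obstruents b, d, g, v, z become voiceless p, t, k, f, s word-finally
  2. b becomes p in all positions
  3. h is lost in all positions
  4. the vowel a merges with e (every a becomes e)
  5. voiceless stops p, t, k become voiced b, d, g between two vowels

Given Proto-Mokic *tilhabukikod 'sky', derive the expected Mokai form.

tilebugigot

Mokai: *tilhabukikod > tilhabukikot > tilhapukikot > tilapukikot > tilepukikot > tilebugigot  (by final devoicing, unconditioned shift, h-loss, vowel merger, intervocalic voicing)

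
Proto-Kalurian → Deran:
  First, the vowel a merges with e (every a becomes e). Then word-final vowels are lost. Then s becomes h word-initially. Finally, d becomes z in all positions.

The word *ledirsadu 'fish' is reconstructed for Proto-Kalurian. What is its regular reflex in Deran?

lezirsez

Deran: start from *ledirsadu.
  rule 1 (vowel merger): ledirsadu → ledirsedu
  rule 2 (apocope): ledirsedu → ledirsed
  rule 3: no change — ledirsed
  rule 4 (unconditioned shift): ledirsed → lezirsez
  ⇒ Deran lezirsez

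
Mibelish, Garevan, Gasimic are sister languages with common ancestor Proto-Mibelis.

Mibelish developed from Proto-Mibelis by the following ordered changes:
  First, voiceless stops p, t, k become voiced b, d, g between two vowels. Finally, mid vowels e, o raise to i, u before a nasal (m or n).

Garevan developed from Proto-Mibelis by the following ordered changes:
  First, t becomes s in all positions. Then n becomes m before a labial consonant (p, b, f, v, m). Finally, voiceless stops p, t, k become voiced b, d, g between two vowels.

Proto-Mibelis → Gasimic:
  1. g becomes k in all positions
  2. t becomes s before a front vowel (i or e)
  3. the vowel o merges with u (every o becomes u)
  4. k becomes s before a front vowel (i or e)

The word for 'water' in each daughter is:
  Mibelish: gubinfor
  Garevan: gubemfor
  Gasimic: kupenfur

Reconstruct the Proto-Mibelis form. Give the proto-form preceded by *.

*gupenfor

Position 7: Mibelish has o, Garevan has o, Gasimic has u. Mibelish preserves o here (none of its changes turn any other segment into o), so the proto-segment is *o.
Position 5: Mibelish has n, Garevan has m, Gasimic has n. Mibelish preserves n here (none of its changes turn any other segment into n), so the proto-segment is *n.
Position 4: Mibelish has i, Garevan has e, Gasimic has e. Garevan preserves e here (none of its changes turn any other segment into e), so the proto-segment is *e.
Verify the candidate proto-form against each daughter:
Mibelish: start from *gupenfor.
  rule 1 (intervocalic voicing): gupenfor → gubenfor
  rule 2 (pre-nasal raising): gubenfor → gubinfor
  ⇒ Mibelish gubinfor
Garevan: start from *gupenfor.
  rule 1: no change — gupenfor
  rule 2 (nasal place assimilation): gupenfor → gupemfor
  rule 3 (intervocalic voicing): gupemfor → gubemfor
  ⇒ Garevan gubemfor
Gasimic: start from *gupenfor.
  rule 1 (unconditioned shift): gupenfor → kupenfor
  rule 2: no change — kupenfor
  rule 3 (vowel merger): kupenfor → kupenfur
  rule 4: no change — kupenfur
  ⇒ Gasimic kupenfur
Only *gupenfor yields all of Mibelish gubinfor, Garevan gubemfor, Gasimic kupenfur.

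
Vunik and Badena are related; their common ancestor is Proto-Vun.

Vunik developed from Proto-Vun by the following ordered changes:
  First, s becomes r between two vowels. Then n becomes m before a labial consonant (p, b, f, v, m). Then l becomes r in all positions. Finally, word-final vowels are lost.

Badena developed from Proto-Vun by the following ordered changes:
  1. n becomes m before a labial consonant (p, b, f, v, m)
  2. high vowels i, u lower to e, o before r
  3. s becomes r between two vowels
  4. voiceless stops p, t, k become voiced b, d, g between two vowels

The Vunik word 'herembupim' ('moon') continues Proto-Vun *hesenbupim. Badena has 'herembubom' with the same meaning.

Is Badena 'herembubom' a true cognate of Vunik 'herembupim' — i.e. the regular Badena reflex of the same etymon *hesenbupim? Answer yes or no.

Derive the expected Badena reflex of *hesenbupim:
Badena: *hesenbupim > hesembupim > herembupim > herembubim  (by nasal place assimilation, rhotacism, intervocalic voicing)
The regular Badena reflex would be 'herembubim', but the attested form is 'herembubom'. The correspondence is irregular, so they are not cognates (the Badena form has a different source).

no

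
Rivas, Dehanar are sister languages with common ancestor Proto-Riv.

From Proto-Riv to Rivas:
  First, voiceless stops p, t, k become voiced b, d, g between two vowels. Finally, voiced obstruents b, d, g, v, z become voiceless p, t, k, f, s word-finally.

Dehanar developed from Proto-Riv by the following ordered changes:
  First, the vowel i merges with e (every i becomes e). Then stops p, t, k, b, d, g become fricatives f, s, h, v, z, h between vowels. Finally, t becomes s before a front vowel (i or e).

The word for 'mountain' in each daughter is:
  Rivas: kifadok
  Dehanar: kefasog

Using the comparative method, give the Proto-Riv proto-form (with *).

Position 2: Rivas has i, Dehanar has e. Rivas preserves i here (none of its changes turn any other segment into i), so the proto-segment is *i.
Position 7: Rivas has k, Dehanar has g. Dehanar preserves g here (none of its changes turn any other segment into g), so the proto-segment is *g.
Continuing position by position gives *kifatog; check it forward:
Rivas: *kifatog > kifadog > kifadok  (by intervocalic voicing, final devoicing)
Dehanar: *kifatog
  kifatog → kefatog   [vowel merger]
  kefatog → kefasog   [intervocalic lenition]
  kefasog (rule 3 does not apply)
  giving Dehanar kefasog.
*kifatog is the unique common source.

*kifatog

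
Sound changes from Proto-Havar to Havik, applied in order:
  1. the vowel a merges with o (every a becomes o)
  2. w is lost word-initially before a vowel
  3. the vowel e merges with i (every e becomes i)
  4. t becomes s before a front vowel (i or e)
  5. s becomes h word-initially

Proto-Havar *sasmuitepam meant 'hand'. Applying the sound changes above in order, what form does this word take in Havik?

Havik: start from *sasmuitepam.
  rule 1 (vowel merger): sasmuitepam → sosmuitepom
  rule 2: no change — sosmuitepom
  rule 3 (vowel merger): sosmuitepom → sosmuitipom
  rule 4 (palatalisation): sosmuitipom → sosmuisipom
  rule 5 (debuccalisation): sosmuisipom → hosmuisipom
  ⇒ Havik hosmuisipom

hosmuisipom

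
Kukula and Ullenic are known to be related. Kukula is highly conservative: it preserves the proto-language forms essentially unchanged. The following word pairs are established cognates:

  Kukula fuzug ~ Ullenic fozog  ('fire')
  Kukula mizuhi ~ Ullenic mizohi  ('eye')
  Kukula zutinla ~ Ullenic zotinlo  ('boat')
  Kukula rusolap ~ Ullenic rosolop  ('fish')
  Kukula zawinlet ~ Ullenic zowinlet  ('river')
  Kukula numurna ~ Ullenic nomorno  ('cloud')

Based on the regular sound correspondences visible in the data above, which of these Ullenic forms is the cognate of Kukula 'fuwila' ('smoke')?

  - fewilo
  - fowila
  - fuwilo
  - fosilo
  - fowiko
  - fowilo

fuzug ~ fozog, mizuhi ~ mizohi — Kukula u corresponds to Ullenic o after a consonant, before a consonant other than r, m, n, p, b, f, v.
zutinla ~ zotinlo, numurna ~ nomorno — Kukula a corresponds to Ullenic o word-finally.
Applying these to Kukula 'fuwila':
  fuwila → fowila   (u→o after a consonant, before a consonant other than r, m, n, p, b, f, v)
  fowila → fowilo   (a→o word-finally)
So the Ullenic cognate is 'fowilo'.

fowilo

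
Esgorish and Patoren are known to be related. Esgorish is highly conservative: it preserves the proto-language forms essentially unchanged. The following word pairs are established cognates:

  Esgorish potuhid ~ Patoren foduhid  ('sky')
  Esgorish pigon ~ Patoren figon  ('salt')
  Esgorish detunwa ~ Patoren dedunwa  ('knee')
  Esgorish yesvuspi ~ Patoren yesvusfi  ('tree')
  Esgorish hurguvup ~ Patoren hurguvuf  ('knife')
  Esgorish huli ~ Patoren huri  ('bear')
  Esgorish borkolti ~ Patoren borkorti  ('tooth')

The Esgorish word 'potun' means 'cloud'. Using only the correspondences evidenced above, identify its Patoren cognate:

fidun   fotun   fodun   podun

potuhid ~ foduhid — Esgorish p corresponds to Patoren f word-initially before a back vowel.
potuhid ~ foduhid, detunwa ~ dedunwa — Esgorish t corresponds to Patoren d between vowels (before a back vowel).
Applying these to Esgorish 'potun':
  potun → fotun   (p→f word-initially before a back vowel)
  fotun → fodun   (t→d between vowels (before a back vowel))
So the Patoren cognate is 'fodun'.

fodun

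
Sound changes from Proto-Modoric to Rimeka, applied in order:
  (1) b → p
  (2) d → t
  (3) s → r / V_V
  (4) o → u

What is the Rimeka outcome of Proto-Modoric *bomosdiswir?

Rimeka: *bomosdiswir
  bomosdiswir → pomosdiswir   [unconditioned shift]
  pomosdiswir → pomostiswir   [unconditioned shift]
  pomostiswir (rule 3 does not apply)
  pomostiswir → pumustiswir   [vowel merger]
  giving Rimeka pumustiswir.

pumustiswir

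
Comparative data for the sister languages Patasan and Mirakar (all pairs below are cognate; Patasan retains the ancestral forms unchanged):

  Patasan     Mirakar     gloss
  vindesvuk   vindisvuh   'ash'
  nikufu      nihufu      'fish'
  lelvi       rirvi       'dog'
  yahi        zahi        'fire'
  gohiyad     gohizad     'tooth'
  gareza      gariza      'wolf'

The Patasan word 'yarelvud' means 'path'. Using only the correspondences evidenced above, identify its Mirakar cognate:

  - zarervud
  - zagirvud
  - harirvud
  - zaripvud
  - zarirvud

yahi ~ zahi — Patasan y corresponds to Mirakar z word-initially before a back vowel.
vindesvuk ~ vindisvuh, lelvi ~ rirvi — Patasan e corresponds to Mirakar i after a consonant, before a consonant other than r, m, n, p, b, f, v.
lelvi ~ rirvi — Patasan l corresponds to Mirakar r after a vowel, before a labial obstruent.
Applying these to Patasan 'yarelvud':
  yarelvud → zarelvud   (y→z word-initially before a back vowel)
  zarelvud → zarilvud   (e→i after a consonant, before a consonant other than r, m, n, p, b, f, v)
  zarilvud → zarirvud   (l→r after a vowel, before a labial obstruent)
So the Mirakar cognate is 'zarirvud'.

zarirvud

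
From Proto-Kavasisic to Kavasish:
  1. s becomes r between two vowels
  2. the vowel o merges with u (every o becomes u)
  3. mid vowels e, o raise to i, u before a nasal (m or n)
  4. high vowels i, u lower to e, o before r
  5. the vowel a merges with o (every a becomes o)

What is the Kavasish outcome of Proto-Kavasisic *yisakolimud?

Kavasish: *yisakolimud
  yisakolimud → yirakolimud   [rhotacism]
  yirakolimud → yirakulimud   [vowel merger]
  yirakulimud (rule 3 does not apply)
  yirakulimud → yerakulimud   [pre-rhotic lowering]
  yerakulimud → yerokulimud   [vowel merger]
  giving Kavasish yerokulimud.

yerokulimud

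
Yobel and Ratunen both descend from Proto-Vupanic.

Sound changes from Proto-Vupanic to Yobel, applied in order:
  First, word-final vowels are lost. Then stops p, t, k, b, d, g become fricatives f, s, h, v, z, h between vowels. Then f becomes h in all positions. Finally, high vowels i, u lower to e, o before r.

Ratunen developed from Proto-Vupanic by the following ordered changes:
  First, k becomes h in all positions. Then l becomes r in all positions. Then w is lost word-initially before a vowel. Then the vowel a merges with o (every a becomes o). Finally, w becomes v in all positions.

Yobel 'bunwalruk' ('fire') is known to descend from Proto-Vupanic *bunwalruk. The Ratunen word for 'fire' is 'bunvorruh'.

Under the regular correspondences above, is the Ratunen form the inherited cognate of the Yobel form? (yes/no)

yes

Derive the expected Ratunen reflex of *bunwalruk:
Ratunen: *bunwalruk
  bunwalruk → bunwalruh   [unconditioned shift]
  bunwalruh → bunwarruh   [unconditioned shift]
  bunwarruh (rule 3 does not apply)
  bunwarruh → bunworruh   [vowel merger]
  bunworruh → bunvorruh   [unconditioned shift]
  giving Ratunen bunvorruh.
Ratunen 'bunvorruh' matches the regular reflex exactly, so the pair is cognate.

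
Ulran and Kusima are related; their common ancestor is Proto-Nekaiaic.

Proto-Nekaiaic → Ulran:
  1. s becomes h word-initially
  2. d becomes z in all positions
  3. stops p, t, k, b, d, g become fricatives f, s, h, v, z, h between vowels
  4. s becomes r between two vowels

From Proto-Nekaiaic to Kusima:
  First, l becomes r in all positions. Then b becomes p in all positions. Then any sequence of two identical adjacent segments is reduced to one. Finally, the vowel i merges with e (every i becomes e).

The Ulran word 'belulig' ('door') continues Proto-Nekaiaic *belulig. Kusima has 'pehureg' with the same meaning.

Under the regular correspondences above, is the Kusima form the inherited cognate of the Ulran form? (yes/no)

no

Derive the expected Kusima reflex of *belulig:
Kusima: *belulig
  belulig → berurig   [unconditioned shift]
  berurig → perurig   [unconditioned shift]
  perurig (rule 3 does not apply)
  perurig → perureg   [vowel merger]
  giving Kusima perureg.
The regular Kusima reflex would be 'perureg', but the attested form is 'pehureg'. The correspondence is irregular, so they are not cognates (the Kusima form has a different source).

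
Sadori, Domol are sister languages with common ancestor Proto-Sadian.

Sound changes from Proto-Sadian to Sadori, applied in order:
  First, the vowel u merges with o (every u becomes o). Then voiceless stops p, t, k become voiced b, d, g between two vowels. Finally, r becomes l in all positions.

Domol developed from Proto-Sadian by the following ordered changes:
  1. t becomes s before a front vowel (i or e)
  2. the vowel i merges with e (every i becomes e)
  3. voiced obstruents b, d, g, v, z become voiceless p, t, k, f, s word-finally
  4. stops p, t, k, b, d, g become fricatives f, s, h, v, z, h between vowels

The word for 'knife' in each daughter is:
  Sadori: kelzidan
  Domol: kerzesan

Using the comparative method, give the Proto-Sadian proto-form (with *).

*kerzitan

Position 6: Sadori has d, Domol has s. Taking the neighbouring segments as reconstructed: Sadori d could go back to *t or *d; Domol s could go back to *t or *s — the one source consistent with every daughter is *t.
Position 5: Sadori has i, Domol has e. Sadori preserves i here (none of its changes turn any other segment into i), so the proto-segment is *i.
Position 3: Sadori has l, Domol has r. Domol preserves r here (none of its changes turn any other segment into r), so the proto-segment is *r.
This points to *kerzitan. Verify forward in each daughter:
Sadori: *kerzitan
  kerzitan (rule 1 does not apply)
  kerzitan → kerzidan   [intervocalic voicing]
  kerzidan → kelzidan   [unconditioned shift]
  giving Sadori kelzidan.
Domol: *kerzitan > kerzetan > kerzesan  (by vowel merger, intervocalic lenition)
Only *kerzitan yields all of Sadori kelzidan, Domol kerzesan.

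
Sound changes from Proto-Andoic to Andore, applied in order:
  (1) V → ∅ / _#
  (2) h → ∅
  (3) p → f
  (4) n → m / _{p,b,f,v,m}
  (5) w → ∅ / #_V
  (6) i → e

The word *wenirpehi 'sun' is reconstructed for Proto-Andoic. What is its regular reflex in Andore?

Andore: start from *wenirpehi.
  rule 1 (apocope): wenirpehi → wenirpeh
  rule 2 (h-loss): wenirpeh → wenirpe
  rule 3 (unconditioned shift): wenirpe → wenirfe
  rule 4: no change — wenirfe
  rule 5 (glide loss): wenirfe → enirfe
  rule 6 (vowel merger): enirfe → enerfe
  ⇒ Andore enerfe

enerfe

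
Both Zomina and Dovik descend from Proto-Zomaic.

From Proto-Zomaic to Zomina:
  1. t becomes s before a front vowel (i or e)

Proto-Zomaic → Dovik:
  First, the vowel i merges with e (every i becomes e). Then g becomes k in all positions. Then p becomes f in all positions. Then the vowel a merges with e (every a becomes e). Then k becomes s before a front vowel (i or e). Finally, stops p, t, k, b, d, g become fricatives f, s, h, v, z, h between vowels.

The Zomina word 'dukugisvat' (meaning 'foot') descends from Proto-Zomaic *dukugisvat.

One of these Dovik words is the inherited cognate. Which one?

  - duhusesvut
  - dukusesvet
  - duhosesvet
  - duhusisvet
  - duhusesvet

Dovik: *dukugisvat
  dukugisvat → dukugesvat   [vowel merger]
  dukugesvat → dukukesvat   [unconditioned shift]
  dukukesvat (rule 3 does not apply)
  dukukesvat → dukukesvet   [vowel merger]
  dukukesvet → dukusesvet   [palatalisation]
  dukusesvet → duhusesvet   [intervocalic lenition]
  giving Dovik duhusesvet.
The other candidates each miss or misapply at least one Dovik change.

duhusesvet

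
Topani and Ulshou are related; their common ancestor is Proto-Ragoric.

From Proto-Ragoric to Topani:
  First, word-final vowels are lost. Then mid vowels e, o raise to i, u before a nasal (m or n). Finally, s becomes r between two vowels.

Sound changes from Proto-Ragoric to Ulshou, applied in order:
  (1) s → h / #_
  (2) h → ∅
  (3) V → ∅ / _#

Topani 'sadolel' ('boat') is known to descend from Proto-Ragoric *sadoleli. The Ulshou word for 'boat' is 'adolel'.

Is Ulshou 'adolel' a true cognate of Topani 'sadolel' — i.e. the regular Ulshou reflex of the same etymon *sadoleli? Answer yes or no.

Derive the expected Ulshou reflex of *sadoleli:
Ulshou: *sadoleli > hadoleli > adoleli > adolel  (by debuccalisation, h-loss, apocope)
Ulshou 'adolel' matches the regular reflex exactly, so the pair is cognate.

yes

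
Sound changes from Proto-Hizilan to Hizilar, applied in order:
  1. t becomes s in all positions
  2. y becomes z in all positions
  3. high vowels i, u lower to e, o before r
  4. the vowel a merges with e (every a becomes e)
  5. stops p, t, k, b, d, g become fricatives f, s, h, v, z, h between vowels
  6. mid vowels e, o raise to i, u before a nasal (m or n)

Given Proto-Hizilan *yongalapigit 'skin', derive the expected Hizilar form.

Hizilar: start from *yongalapigit.
  rule 1 (unconditioned shift): yongalapigit → yongalapigis
  rule 2 (unconditioned shift): yongalapigis → zongalapigis
  rule 3: no change — zongalapigis
  rule 4 (vowel merger): zongalapigis → zongelepigis
  rule 5 (intervocalic lenition): zongelepigis → zongelefihis
  rule 6 (pre-nasal raising): zongelefihis → zungelefihis
  ⇒ Hizilar zungelefihis

zungelefihis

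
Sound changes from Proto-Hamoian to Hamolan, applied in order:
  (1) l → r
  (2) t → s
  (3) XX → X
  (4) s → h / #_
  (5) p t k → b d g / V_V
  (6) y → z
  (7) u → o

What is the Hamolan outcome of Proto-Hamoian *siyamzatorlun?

Hamolan: start from *siyamzatorlun.
  rule 1 (unconditioned shift): siyamzatorlun → siyamzatorrun
  rule 2 (unconditioned shift): siyamzatorrun → siyamzasorrun
  rule 3 (degemination): siyamzasorrun → siyamzasorun
  rule 4 (debuccalisation): siyamzasorun → hiyamzasorun
  rule 5: no change — hiyamzasorun
  rule 6 (unconditioned shift): hiyamzasorun → hizamzasorun
  rule 7 (vowel merger): hizamzasorun → hizamzasoron
  ⇒ Hamolan hizamzasoron

hizamzasoron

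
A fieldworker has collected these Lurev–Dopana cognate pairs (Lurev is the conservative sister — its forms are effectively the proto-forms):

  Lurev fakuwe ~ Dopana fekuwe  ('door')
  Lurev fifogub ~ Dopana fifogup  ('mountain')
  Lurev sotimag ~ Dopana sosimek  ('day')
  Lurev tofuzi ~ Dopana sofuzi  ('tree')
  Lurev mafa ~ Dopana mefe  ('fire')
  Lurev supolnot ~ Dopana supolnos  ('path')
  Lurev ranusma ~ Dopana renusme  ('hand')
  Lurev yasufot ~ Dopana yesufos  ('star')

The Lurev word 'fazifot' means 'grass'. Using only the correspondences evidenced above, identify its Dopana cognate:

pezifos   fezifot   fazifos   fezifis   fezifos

fezifos

fakuwe ~ fekuwe, sotimag ~ sosimek — Lurev a corresponds to Dopana e after a consonant, before a consonant other than r, m, n, p, b, f, v.
supolnot ~ supolnos, yasufot ~ yesufos — Lurev t corresponds to Dopana s word-finally.
Applying these to Lurev 'fazifot':
  fazifot → fezifot   (a→e after a consonant, before a consonant other than r, m, n, p, b, f, v)
  fezifot → fezifos   (t→s word-finally)
So the Dopana cognate is 'fezifos'.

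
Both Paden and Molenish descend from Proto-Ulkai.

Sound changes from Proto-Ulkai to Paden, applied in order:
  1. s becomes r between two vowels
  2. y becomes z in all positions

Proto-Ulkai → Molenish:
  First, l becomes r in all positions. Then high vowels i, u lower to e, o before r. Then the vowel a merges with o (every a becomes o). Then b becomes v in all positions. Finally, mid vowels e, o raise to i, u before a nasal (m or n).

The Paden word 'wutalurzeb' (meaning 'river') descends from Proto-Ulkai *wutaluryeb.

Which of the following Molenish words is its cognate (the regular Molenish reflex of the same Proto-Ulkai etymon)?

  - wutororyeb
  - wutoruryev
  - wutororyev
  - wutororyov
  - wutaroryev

wutororyev

Molenish: start from *wutaluryeb.
  rule 1 (unconditioned shift): wutaluryeb → wutaruryeb
  rule 2 (pre-rhotic lowering): wutaruryeb → wutaroryeb
  rule 3 (vowel merger): wutaroryeb → wutororyeb
  rule 4 (unconditioned shift): wutororyeb → wutororyev
  rule 5: no change — wutororyev
  ⇒ Molenish wutororyev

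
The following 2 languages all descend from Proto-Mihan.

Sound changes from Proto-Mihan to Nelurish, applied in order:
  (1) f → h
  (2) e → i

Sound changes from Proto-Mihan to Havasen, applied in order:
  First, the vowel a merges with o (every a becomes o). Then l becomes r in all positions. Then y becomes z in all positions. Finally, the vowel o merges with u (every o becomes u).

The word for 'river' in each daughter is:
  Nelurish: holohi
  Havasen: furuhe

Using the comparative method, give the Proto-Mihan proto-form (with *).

*folohe

Position 1: Nelurish has h, Havasen has f. Havasen preserves f here (none of its changes turn any other segment into f), so the proto-segment is *f.
Position 2: Nelurish has o, Havasen has u. Nelurish preserves o here (none of its changes turn any other segment into o), so the proto-segment is *o.
Position 3: Nelurish has l, Havasen has r. Nelurish preserves l here (none of its changes turn any other segment into l), so the proto-segment is *l.
Continuing position by position gives *folohe; check it forward:
Nelurish: *folohe
  folohe → holohe   [unconditioned shift]
  holohe → holohi   [vowel merger]
  giving Nelurish holohi.
Havasen: *folohe > forohe > furuhe  (by unconditioned shift, vowel merger)
Only *folohe yields all of Nelurish holohi, Havasen furuhe.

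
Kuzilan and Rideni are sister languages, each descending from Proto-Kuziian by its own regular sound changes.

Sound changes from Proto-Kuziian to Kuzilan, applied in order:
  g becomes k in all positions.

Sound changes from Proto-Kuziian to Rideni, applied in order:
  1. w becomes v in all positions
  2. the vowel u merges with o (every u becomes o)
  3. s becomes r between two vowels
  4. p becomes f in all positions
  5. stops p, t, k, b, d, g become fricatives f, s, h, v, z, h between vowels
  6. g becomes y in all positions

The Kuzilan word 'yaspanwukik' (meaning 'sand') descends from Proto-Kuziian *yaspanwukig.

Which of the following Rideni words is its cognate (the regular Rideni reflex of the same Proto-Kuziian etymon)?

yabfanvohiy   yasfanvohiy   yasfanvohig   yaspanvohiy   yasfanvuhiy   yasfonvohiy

yasfanvohiy

Rideni: start from *yaspanwukig.
  rule 1 (unconditioned shift): yaspanwukig → yaspanvukig
  rule 2 (vowel merger): yaspanvukig → yaspanvokig
  rule 3: no change — yaspanvokig
  rule 4 (unconditioned shift): yaspanvokig → yasfanvokig
  rule 5 (intervocalic lenition): yasfanvokig → yasfanvohig
  rule 6 (unconditioned shift): yasfanvohig → yasfanvohiy
  ⇒ Rideni yasfanvohiy
Only 'yasfanvohiy' matches the regular Rideni development of *yaspanwukig.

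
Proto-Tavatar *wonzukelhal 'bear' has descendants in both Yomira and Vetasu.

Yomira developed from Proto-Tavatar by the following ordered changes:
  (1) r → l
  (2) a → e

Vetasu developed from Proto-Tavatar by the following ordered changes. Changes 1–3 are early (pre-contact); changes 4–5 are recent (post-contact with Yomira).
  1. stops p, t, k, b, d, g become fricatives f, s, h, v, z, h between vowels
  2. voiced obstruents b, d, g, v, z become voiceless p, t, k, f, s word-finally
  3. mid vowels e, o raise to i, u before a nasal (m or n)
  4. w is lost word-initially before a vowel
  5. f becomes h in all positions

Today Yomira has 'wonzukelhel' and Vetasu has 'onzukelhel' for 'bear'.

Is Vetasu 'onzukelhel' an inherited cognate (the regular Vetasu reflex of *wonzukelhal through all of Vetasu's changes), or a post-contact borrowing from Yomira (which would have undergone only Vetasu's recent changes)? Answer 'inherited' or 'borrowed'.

If inherited, *wonzukelhal would pass through all of Vetasu's changes:
Vetasu: start from *wonzukelhal.
  rule 1 (intervocalic lenition): wonzukelhal → wonzuhelhal
  rule 2: no change — wonzuhelhal
  rule 3 (pre-nasal raising): wonzuhelhal → wunzuhelhal
  rule 4 (glide loss): wunzuhelhal → unzuhelhal
  rule 5: no change — unzuhelhal
  ⇒ Vetasu unzuhelhal
If borrowed from Yomira 'wonzukelhel' after the early changes, it would undergo only the recent ones:
  rule 4 (glide loss): wonzukelhel → onzukelhel
  rule 5 (unconditioned shift): no change (onzukelhel)
  ⇒ as a loan: onzukelhel
Vetasu 'onzukelhel' matches the loan outcome 'onzukelhel', not the inherited 'unzuhelhal' — it skipped the early Vetasu changes, so it was borrowed from Yomira.

borrowed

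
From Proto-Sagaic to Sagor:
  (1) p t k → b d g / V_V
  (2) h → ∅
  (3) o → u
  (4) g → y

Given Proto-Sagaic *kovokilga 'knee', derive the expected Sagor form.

kuvuyilya

Sagor: *kovokilga
  kovokilga → kovogilga   [intervocalic voicing]
  kovogilga (rule 2 does not apply)
  kovogilga → kuvugilga   [vowel merger]
  kuvugilga → kuvuyilya   [unconditioned shift]
  giving Sagor kuvuyilya.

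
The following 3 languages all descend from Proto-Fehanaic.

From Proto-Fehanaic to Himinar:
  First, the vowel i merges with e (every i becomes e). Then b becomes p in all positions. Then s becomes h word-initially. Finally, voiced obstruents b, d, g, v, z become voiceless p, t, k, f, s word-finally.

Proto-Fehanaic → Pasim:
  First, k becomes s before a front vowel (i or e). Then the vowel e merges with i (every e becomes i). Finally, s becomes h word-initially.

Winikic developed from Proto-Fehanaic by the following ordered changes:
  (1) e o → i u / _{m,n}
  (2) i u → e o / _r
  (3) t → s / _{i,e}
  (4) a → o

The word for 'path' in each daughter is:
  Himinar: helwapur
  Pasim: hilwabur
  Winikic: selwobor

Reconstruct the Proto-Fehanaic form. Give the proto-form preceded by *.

*selwabur

Position 6: Himinar has p, Pasim has b, Winikic has b. Pasim preserves b here (none of its changes turn any other segment into b), so the proto-segment is *b.
Position 7: Himinar has u, Pasim has u, Winikic has o. Himinar preserves u here (none of its changes turn any other segment into u), so the proto-segment is *u.
Verify the candidate proto-form against each daughter:
Himinar: *selwabur
  selwabur (rule 1 does not apply)
  selwabur → selwapur   [unconditioned shift]
  selwapur → helwapur   [debuccalisation]
  helwapur (rule 4 does not apply)
  giving Himinar helwapur.
Pasim: *selwabur > silwabur > hilwabur  (by vowel merger, debuccalisation)
Winikic: *selwabur
  selwabur (rule 1 does not apply)
  selwabur → selwabor   [pre-rhotic lowering]
  selwabor (rule 3 does not apply)
  selwabor → selwobor   [vowel merger]
  giving Winikic selwobor.
*selwabur is the unique common source.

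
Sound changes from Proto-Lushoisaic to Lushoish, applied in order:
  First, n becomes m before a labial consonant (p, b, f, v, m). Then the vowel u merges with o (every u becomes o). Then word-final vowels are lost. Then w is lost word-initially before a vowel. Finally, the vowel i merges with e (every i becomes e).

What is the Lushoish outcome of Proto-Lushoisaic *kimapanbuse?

kemapambos

Lushoish: *kimapanbuse
  kimapanbuse → kimapambuse   [nasal place assimilation]
  kimapambuse → kimapambose   [vowel merger]
  kimapambose → kimapambos   [apocope]
  kimapambos (rule 4 does not apply)
  kimapambos → kemapambos   [vowel merger]
  giving Lushoish kemapambos.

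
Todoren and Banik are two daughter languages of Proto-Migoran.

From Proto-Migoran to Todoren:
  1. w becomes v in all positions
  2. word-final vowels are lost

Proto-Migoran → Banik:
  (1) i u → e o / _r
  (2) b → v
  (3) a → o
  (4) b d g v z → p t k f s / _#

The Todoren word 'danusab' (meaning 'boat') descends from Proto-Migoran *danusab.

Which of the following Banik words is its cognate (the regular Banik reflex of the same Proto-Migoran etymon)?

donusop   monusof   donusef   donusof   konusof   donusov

donusof

Banik: *danusab > danusav > donusov > donusof  (by unconditioned shift, vowel merger, final devoicing)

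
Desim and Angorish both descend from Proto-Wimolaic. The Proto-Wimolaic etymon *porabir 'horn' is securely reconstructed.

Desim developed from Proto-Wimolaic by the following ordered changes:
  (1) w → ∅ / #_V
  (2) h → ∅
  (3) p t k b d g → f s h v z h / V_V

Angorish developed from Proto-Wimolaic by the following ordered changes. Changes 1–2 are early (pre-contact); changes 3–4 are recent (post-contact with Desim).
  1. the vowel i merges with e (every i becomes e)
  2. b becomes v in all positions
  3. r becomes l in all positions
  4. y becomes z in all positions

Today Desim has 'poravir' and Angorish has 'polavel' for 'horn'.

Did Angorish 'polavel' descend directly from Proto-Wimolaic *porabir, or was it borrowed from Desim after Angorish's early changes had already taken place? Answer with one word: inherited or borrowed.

If inherited, *porabir would pass through all of Angorish's changes:
Angorish: start from *porabir.
  rule 1 (vowel merger): porabir → poraber
  rule 2 (unconditioned shift): poraber → poraver
  rule 3 (unconditioned shift): poraver → polavel
  rule 4: no change — polavel
  ⇒ Angorish polavel
If borrowed from Desim 'poravir' after the early changes, it would undergo only the recent ones:
  rule 3 (unconditioned shift): poravir → polavil
  rule 4 (unconditioned shift): no change (polavil)
  ⇒ as a loan: polavil
Angorish 'polavel' matches the inherited outcome exactly, so it is an inherited cognate, not a loan.

inherited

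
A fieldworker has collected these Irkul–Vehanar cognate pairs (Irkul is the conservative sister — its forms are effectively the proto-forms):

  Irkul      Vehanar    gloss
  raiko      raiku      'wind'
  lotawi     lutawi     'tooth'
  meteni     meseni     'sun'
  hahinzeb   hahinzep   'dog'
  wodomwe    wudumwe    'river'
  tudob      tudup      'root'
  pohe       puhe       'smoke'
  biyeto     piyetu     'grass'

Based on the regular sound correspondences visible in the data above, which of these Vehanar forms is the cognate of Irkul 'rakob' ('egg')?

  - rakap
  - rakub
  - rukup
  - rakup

tudob ~ tudup — Irkul o corresponds to Vehanar u after a consonant, before a labial obstruent.
hahinzeb ~ hahinzep, tudob ~ tudup — Irkul b corresponds to Vehanar p word-finally.
Applying these to Irkul 'rakob':
  rakob → rakub   (o→u after a consonant, before a labial obstruent)
  rakub → rakup   (b→p word-finally)
So the Vehanar cognate is 'rakup'.

rakup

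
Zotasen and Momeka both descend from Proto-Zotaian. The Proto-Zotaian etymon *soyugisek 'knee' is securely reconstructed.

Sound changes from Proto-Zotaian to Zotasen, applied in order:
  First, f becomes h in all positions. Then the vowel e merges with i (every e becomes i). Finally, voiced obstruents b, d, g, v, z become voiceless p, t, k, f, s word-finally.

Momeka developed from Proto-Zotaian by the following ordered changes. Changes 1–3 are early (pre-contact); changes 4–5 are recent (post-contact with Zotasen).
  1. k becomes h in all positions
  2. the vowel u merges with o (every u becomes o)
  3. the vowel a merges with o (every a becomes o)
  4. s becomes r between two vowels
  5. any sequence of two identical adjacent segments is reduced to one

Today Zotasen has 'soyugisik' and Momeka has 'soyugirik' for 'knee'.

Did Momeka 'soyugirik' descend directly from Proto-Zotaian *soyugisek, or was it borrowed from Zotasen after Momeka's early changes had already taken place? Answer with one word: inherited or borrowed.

borrowed

If inherited, *soyugisek would pass through all of Momeka's changes:
Momeka: *soyugisek > soyugiseh > soyogiseh > soyogireh  (by unconditioned shift, vowel merger, rhotacism)
If borrowed from Zotasen 'soyugisik' after the early changes, it would undergo only the recent ones:
  rule 4 (rhotacism): soyugisik → soyugirik
  rule 5 (degemination): no change (soyugirik)
  ⇒ as a loan: soyugirik
Momeka 'soyugirik' matches the loan outcome 'soyugirik', not the inherited 'soyogireh' — it skipped the early Momeka changes, so it was borrowed from Zotasen.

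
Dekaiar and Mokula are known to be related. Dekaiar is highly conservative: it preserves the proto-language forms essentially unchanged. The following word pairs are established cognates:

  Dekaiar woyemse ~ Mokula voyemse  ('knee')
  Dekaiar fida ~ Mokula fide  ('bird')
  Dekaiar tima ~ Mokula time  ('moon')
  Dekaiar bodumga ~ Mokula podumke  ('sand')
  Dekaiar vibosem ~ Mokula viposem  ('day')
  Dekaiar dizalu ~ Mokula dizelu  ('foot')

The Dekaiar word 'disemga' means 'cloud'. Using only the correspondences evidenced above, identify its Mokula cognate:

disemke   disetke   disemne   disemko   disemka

bodumga ~ podumke — Dekaiar g corresponds to Mokula k after a consonant, before a back vowel.
fida ~ fide, tima ~ time — Dekaiar a corresponds to Mokula e word-finally.
Applying these to Dekaiar 'disemga':
  disemga → disemka   (g→k after a consonant, before a back vowel)
  disemka → disemke   (a→e word-finally)
So the Mokula cognate is 'disemke'.

disemke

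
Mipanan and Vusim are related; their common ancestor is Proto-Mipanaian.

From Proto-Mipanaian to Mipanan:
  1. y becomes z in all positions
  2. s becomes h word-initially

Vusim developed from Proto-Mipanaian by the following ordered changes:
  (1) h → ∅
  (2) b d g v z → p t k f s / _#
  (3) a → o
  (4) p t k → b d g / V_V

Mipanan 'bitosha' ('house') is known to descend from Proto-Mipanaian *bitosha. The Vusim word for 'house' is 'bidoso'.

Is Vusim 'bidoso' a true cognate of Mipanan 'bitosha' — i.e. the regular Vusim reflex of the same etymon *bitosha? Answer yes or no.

yes

Derive the expected Vusim reflex of *bitosha:
Vusim: start from *bitosha.
  rule 1 (h-loss): bitosha → bitosa
  rule 2: no change — bitosa
  rule 3 (vowel merger): bitosa → bitoso
  rule 4 (intervocalic voicing): bitoso → bidoso
  ⇒ Vusim bidoso
Vusim 'bidoso' matches the regular reflex exactly, so the pair is cognate.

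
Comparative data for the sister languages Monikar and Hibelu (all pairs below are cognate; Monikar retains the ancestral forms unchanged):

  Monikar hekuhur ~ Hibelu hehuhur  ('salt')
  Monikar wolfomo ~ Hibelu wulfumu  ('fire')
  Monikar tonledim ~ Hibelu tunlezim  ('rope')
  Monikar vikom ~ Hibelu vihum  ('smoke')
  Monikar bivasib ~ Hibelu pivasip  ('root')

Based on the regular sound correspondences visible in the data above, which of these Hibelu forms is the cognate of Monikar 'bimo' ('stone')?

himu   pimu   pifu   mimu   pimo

bivasib ~ pivasip — Monikar b corresponds to Hibelu p word-initially before a front vowel.
wolfomo ~ wulfumu — Monikar o corresponds to Hibelu u word-finally.
Applying these to Monikar 'bimo':
  bimo → pimo   (b→p word-initially before a front vowel)
  pimo → pimu   (o→u word-finally)
So the Hibelu cognate is 'pimu'.

pimu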